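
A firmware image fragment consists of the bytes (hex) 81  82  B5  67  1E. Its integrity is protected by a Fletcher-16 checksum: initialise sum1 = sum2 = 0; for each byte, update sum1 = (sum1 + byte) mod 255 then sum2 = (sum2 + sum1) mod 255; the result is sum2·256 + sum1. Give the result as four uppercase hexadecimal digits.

Running sums (mod 255):
  after byte 0 (81): sum1=129, sum2=129
  after byte 1 (82): sum1=4, sum2=133
  after byte 2 (B5): sum1=185, sum2=63
  after byte 3 (67): sum1=33, sum2=96
  after byte 4 (1E): sum1=63, sum2=159
Checksum = sum2·256 + sum1 = 159·256 + 63 = 40767 = 0x9F3F.

9F3F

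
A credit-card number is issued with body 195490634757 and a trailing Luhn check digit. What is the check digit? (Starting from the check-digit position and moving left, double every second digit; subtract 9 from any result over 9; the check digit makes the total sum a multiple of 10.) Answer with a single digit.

Partial digits right→left: 7 5 7 4 3 6 0 9 4 5 9 1
Double every second digit counting from the check-digit position (so the 1st, 3rd, 5th, ... of the partial from the right).
  doubled (with −9 where >9): 5 5 6 0 8 9 → sum 33
  kept as-is: 5 4 6 9 5 1 → sum 30
Total = 33 + 30 = 63.
Check digit = (10 − (63 mod 10)) mod 10 = 7.

7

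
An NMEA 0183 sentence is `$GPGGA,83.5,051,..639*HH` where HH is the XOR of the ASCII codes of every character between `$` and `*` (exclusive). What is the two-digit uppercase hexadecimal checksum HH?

XOR the ASCII codes of the payload characters:
  'G' = 0x47 → acc = 0x47
  'P' = 0x50 → acc = 0x17
  'G' = 0x47 → acc = 0x50
  'G' = 0x47 → acc = 0x17
  'A' = 0x41 → acc = 0x56
  ',' = 0x2C → acc = 0x7A
  '8' = 0x38 → acc = 0x42
  '3' = 0x33 → acc = 0x71
  '.' = 0x2E → acc = 0x5F
  '5' = 0x35 → acc = 0x6A
  ',' = 0x2C → acc = 0x46
  '0' = 0x30 → acc = 0x76
  '5' = 0x35 → acc = 0x43
  '1' = 0x31 → acc = 0x72
  ',' = 0x2C → acc = 0x5E
  '.' = 0x2E → acc = 0x70
  '.' = 0x2E → acc = 0x5E
  '6' = 0x36 → acc = 0x68
  '3' = 0x33 → acc = 0x5B
  '9' = 0x39 → acc = 0x62
Checksum = 0x62.

62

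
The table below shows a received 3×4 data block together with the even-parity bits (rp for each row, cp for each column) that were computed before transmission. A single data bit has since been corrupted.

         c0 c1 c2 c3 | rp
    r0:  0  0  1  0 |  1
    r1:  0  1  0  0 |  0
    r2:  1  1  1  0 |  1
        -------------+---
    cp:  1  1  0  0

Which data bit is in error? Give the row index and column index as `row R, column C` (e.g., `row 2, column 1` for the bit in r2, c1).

row 1, column 1

Recompute each row's even parity and compare to rp:
  r0: data parity 1, sent rp 1 → ok
  r1: data parity 1, sent rp 0 → mismatch
  r2: data parity 1, sent rp 1 → ok
Recompute each column's even parity and compare to cp:
  c0: data parity 1, sent cp 1 → ok
  c1: data parity 0, sent cp 1 → mismatch
  c2: data parity 0, sent cp 0 → ok
  c3: data parity 0, sent cp 0 → ok
Exactly one row (r1) and one column (c1) fail → the flipped bit is at their intersection.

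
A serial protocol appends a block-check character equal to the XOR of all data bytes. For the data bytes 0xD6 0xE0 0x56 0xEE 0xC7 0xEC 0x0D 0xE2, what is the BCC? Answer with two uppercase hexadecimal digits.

4A

XOR the bytes together:
  start with 0xD6
  0xD6 ⊕ 0xE0 = 0x36
  0x36 ⊕ 0x56 = 0x60
  0x60 ⊕ 0xEE = 0x8E
  0x8E ⊕ 0xC7 = 0x49
  0x49 ⊕ 0xEC = 0xA5
  0xA5 ⊕ 0x0D = 0xA8
  0xA8 ⊕ 0xE2 = 0x4A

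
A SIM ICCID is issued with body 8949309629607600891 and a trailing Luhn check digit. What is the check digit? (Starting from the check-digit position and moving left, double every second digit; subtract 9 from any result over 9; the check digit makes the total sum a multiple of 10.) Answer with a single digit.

Partial digits right→left: 1 9 8 0 0 6 7 0 6 9 2 6 9 0 3 9 4 9 8
Double every second digit counting from the check-digit position (so the 1st, 3rd, 5th, ... of the partial from the right).
  doubled (with −9 where >9): 2 7 0 5 3 4 9 6 8 7 → sum 51
  kept as-is: 9 0 6 0 9 6 0 9 9 → sum 48
Total = 51 + 48 = 99.
Check digit = (10 − (99 mod 10)) mod 10 = 1.

1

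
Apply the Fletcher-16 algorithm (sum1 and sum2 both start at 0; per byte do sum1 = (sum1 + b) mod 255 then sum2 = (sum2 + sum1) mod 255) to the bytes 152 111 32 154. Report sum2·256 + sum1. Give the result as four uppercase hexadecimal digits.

Running sums (mod 255):
  after byte 0 (152): sum1=152, sum2=152
  after byte 1 (111): sum1=8, sum2=160
  after byte 2 (32): sum1=40, sum2=200
  after byte 3 (154): sum1=194, sum2=139
Checksum = sum2·256 + sum1 = 139·256 + 194 = 35778 = 0x8BC2.

8BC2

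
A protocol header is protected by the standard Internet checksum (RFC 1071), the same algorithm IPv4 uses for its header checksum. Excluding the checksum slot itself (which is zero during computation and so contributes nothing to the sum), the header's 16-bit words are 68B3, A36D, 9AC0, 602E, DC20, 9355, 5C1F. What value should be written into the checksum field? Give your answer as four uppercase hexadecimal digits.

One's-complement addition (fold any carry out of bit 15 back into bit 0):
  0x68B3 + 0xA36D = 0x10C20 → wrap carry → 0x0C21
  0x0C21 + 0x9AC0 = 0x0A6E1
  0xA6E1 + 0x602E = 0x1070F → wrap carry → 0x0710
  0x0710 + 0xDC20 = 0x0E330
  0xE330 + 0x9355 = 0x17685 → wrap carry → 0x7686
  0x7686 + 0x5C1F = 0x0D2A5
One's-complement sum = 0xD2A5.
Checksum = ~0xD2A5 & 0xFFFF = 0x2D5A.

2D5A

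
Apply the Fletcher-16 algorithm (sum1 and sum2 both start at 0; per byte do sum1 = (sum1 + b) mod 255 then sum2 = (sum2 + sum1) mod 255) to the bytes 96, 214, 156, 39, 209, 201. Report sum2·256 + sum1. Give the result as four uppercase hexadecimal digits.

Running sums (mod 255):
  after byte 0 (96): sum1=96, sum2=96
  after byte 1 (214): sum1=55, sum2=151
  after byte 2 (156): sum1=211, sum2=107
  after byte 3 (39): sum1=250, sum2=102
  after byte 4 (209): sum1=204, sum2=51
  after byte 5 (201): sum1=150, sum2=201
Checksum = sum2·256 + sum1 = 201·256 + 150 = 51606 = 0xC996.

C996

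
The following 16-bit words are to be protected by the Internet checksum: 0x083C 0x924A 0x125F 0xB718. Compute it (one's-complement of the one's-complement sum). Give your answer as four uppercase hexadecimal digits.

9C01

One's-complement addition (fold any carry out of bit 15 back into bit 0):
  0x083C + 0x924A = 0x09A86
  0x9A86 + 0x125F = 0x0ACE5
  0xACE5 + 0xB718 = 0x163FD → wrap carry → 0x63FE
One's-complement sum = 0x63FE.
Checksum = ~0x63FE & 0xFFFF = 0x9C01.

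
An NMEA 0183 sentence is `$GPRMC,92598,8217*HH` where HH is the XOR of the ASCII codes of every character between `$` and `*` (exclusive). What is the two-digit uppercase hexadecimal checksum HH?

78

XOR the ASCII codes of the payload characters:
  'G' = 0x47 → acc = 0x47
  'P' = 0x50 → acc = 0x17
  'R' = 0x52 → acc = 0x45
  'M' = 0x4D → acc = 0x08
  'C' = 0x43 → acc = 0x4B
  ',' = 0x2C → acc = 0x67
  '9' = 0x39 → acc = 0x5E
  '2' = 0x32 → acc = 0x6C
  '5' = 0x35 → acc = 0x59
  '9' = 0x39 → acc = 0x60
  '8' = 0x38 → acc = 0x58
  ',' = 0x2C → acc = 0x74
  '8' = 0x38 → acc = 0x4C
  '2' = 0x32 → acc = 0x7E
  '1' = 0x31 → acc = 0x4F
  '7' = 0x37 → acc = 0x78
Checksum = 0x78.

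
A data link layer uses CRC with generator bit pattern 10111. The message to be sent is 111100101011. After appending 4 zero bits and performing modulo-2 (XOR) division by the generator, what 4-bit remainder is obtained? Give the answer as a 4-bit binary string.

1010

Append 4 zeros: 1111001010110000. Divide by 10111 (XOR where the leading bit is 1):
  pos 0: 11110 XOR 10111 = 01001
  pos 1: 10010 XOR 10111 = 00101
  pos 3: 10110 XOR 10111 = 00001
  pos 7: 11011 XOR 10111 = 01100
  pos 8: 11000 XOR 10111 = 01111
  pos 9: 11110 XOR 10111 = 01001
  pos 10: 10010 XOR 10111 = 00101
Remainder (last 4 bits) = 1010. This is the CRC / FCS.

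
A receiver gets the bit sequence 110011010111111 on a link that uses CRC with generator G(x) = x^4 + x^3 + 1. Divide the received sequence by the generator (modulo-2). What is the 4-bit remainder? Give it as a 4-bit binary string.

Modulo-2 division of 110011010111111 by 11001:
  pos 0: 11001 XOR 11001 = 00000
  pos 5: 10101 XOR 11001 = 01100
  pos 6: 11001 XOR 11001 = 00000
Remainder = 1111 (nonzero — an error is detected).

1111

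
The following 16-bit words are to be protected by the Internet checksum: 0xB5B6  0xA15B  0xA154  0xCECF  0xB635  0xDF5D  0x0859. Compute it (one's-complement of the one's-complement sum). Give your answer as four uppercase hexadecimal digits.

9ADC

One's-complement addition (fold any carry out of bit 15 back into bit 0):
  0xB5B6 + 0xA15B = 0x15711 → wrap carry → 0x5712
  0x5712 + 0xA154 = 0x0F866
  0xF866 + 0xCECF = 0x1C735 → wrap carry → 0xC736
  0xC736 + 0xB635 = 0x17D6B → wrap carry → 0x7D6C
  0x7D6C + 0xDF5D = 0x15CC9 → wrap carry → 0x5CCA
  0x5CCA + 0x0859 = 0x06523
One's-complement sum = 0x6523.
Checksum = ~0x6523 & 0xFFFF = 0x9ADC.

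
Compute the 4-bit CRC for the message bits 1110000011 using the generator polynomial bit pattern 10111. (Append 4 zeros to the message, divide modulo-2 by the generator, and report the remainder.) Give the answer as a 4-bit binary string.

Append 4 zeros: 11100000110000. Divide by 10111 (XOR where the leading bit is 1):
  pos 0: 11100 XOR 10111 = 01011
  pos 1: 10110 XOR 10111 = 00001
  pos 5: 10011 XOR 10111 = 00100
  pos 7: 10000 XOR 10111 = 00111
  pos 9: 11100 XOR 10111 = 01011
Remainder (last 4 bits) = 1011. This is the CRC / FCS.

1011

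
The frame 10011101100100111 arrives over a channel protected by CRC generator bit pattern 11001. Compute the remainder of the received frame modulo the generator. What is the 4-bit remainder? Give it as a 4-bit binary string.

Modulo-2 division of 10011101100100111 by 11001:
  pos 0: 10011 XOR 11001 = 01010
  pos 1: 10101 XOR 11001 = 01100
  pos 2: 11000 XOR 11001 = 00001
  pos 6: 11100 XOR 11001 = 00101
  pos 8: 10110 XOR 11001 = 01111
  pos 9: 11110 XOR 11001 = 00111
  pos 11: 11111 XOR 11001 = 00110
Remainder = 1101 (nonzero — an error is detected).

1101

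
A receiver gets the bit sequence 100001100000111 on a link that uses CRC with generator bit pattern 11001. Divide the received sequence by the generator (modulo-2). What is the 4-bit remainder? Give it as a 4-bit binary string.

0000

Modulo-2 division of 100001100000111 by 11001:
  pos 0: 10000 XOR 11001 = 01001
  pos 1: 10011 XOR 11001 = 01010
  pos 2: 10101 XOR 11001 = 01100
  pos 3: 11000 XOR 11001 = 00001
  pos 7: 10000 XOR 11001 = 01001
  pos 8: 10011 XOR 11001 = 01010
  pos 9: 10101 XOR 11001 = 01100
  pos 10: 11001 XOR 11001 = 00000
Remainder = 0000 (zero — the frame passes the CRC check).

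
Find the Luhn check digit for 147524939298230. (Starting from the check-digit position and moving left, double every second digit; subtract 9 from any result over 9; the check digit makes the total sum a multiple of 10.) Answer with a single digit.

Partial digits right→left: 0 3 2 8 9 2 9 3 9 4 2 5 7 4 1
Double every second digit counting from the check-digit position (so the 1st, 3rd, 5th, ... of the partial from the right).
  doubled (with −9 where >9): 0 4 9 9 9 4 5 2 → sum 42
  kept as-is: 3 8 2 3 4 5 4 → sum 29
Total = 42 + 29 = 71.
Check digit = (10 − (71 mod 10)) mod 10 = 9.

9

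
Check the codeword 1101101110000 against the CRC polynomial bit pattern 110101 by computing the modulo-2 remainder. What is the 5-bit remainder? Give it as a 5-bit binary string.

Modulo-2 division of 1101101110000 by 110101:
  pos 0: 110110 XOR 110101 = 000011
  pos 4: 111110 XOR 110101 = 001011
  pos 6: 101100 XOR 110101 = 011001
  pos 7: 110010 XOR 110101 = 000111
Remainder = 00111 (nonzero — an error is detected).

00111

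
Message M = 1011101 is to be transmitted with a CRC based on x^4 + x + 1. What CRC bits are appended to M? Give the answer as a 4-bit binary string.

Append 4 zeros: 10111010000. Divide by 10011 (XOR where the leading bit is 1):
  pos 0: 10111 XOR 10011 = 00100
  pos 2: 10001 XOR 10011 = 00010
  pos 5: 10000 XOR 10011 = 00011
Remainder (last 4 bits) = 0110. This is the CRC / FCS.

0110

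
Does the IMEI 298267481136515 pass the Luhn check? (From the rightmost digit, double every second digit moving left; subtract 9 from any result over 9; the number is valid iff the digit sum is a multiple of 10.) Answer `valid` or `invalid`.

invalid

From the right, keep odd positions and double even positions (subtract 9 from any doubled value over 9):
  doubled (positions 2,4,...): 2 3 2 7 5 4 9 → sum 32
  kept (positions 1,3,...): 5 5 3 1 4 6 8 2 → sum 34
Total = 66.
66 mod 10 = 6, so the number is invalid.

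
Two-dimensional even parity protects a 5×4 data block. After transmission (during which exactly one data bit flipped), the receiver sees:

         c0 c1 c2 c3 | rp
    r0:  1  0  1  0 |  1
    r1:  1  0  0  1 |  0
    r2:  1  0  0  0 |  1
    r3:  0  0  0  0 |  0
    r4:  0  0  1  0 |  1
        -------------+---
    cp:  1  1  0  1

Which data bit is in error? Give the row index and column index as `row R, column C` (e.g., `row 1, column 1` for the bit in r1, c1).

row 0, column 1

Recompute each row's even parity and compare to rp:
  r0: data parity 0, sent rp 1 → mismatch
  r1: data parity 0, sent rp 0 → ok
  r2: data parity 1, sent rp 1 → ok
  r3: data parity 0, sent rp 0 → ok
  r4: data parity 1, sent rp 1 → ok
Recompute each column's even parity and compare to cp:
  c0: data parity 1, sent cp 1 → ok
  c1: data parity 0, sent cp 1 → mismatch
  c2: data parity 0, sent cp 0 → ok
  c3: data parity 1, sent cp 1 → ok
Exactly one row (r0) and one column (c1) fail → the flipped bit is at their intersection.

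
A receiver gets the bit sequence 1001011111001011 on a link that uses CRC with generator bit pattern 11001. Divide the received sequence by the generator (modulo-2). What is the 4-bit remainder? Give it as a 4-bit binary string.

Modulo-2 division of 1001011111001011 by 11001:
  pos 0: 10010 XOR 11001 = 01011
  pos 1: 10111 XOR 11001 = 01110
  pos 2: 11101 XOR 11001 = 00100
  pos 4: 10011 XOR 11001 = 01010
  pos 5: 10101 XOR 11001 = 01100
  pos 6: 11000 XOR 11001 = 00001
  pos 10: 10101 XOR 11001 = 01100
  pos 11: 11001 XOR 11001 = 00000
Remainder = 0000 (zero — the frame passes the CRC check).

0000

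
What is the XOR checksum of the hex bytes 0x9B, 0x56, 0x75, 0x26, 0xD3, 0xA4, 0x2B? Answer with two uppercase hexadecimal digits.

XOR the bytes together:
  start with 0x9B
  0x9B ⊕ 0x56 = 0xCD
  0xCD ⊕ 0x75 = 0xB8
  0xB8 ⊕ 0x26 = 0x9E
  0x9E ⊕ 0xD3 = 0x4D
  0x4D ⊕ 0xA4 = 0xE9
  0xE9 ⊕ 0x2B = 0xC2

C2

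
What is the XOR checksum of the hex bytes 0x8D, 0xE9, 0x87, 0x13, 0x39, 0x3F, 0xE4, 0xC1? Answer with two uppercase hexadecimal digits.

D3

XOR the bytes together:
  start with 0x8D
  0x8D ⊕ 0xE9 = 0x64
  0x64 ⊕ 0x87 = 0xE3
  0xE3 ⊕ 0x13 = 0xF0
  0xF0 ⊕ 0x39 = 0xC9
  0xC9 ⊕ 0x3F = 0xF6
  0xF6 ⊕ 0xE4 = 0x12
  0x12 ⊕ 0xC1 = 0xD3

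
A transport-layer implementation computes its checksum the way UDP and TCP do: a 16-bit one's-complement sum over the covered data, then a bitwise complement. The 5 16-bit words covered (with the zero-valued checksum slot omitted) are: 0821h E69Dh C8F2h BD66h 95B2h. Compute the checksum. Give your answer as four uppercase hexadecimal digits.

F534

One's-complement addition (fold any carry out of bit 15 back into bit 0):
  0x0821 + 0xE69D = 0x0EEBE
  0xEEBE + 0xC8F2 = 0x1B7B0 → wrap carry → 0xB7B1
  0xB7B1 + 0xBD66 = 0x17517 → wrap carry → 0x7518
  0x7518 + 0x95B2 = 0x10ACA → wrap carry → 0x0ACB
One's-complement sum = 0x0ACB.
Checksum = ~0x0ACB & 0xFFFF = 0xF534.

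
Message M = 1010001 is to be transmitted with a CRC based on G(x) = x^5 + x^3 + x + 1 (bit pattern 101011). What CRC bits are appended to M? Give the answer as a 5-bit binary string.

11010

Append 5 zeros: 101000100000. Divide by 101011 (XOR where the leading bit is 1):
  pos 0: 101000 XOR 101011 = 000011
  pos 4: 111000 XOR 101011 = 010011
  pos 5: 100110 XOR 101011 = 001101
Remainder (last 5 bits) = 11010. This is the CRC / FCS.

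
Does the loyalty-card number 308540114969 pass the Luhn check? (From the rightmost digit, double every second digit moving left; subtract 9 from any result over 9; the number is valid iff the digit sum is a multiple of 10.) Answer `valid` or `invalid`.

invalid

From the right, keep odd positions and double even positions (subtract 9 from any doubled value over 9):
  doubled (positions 2,4,...): 3 8 2 8 7 6 → sum 34
  kept (positions 1,3,...): 9 9 1 0 5 0 → sum 24
Total = 58.
58 mod 10 = 8, so the number is invalid.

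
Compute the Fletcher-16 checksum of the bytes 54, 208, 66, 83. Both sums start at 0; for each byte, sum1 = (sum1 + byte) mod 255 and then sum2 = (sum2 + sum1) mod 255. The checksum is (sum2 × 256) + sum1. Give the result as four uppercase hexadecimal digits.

239C

Running sums (mod 255):
  after byte 0 (54): sum1=54, sum2=54
  after byte 1 (208): sum1=7, sum2=61
  after byte 2 (66): sum1=73, sum2=134
  after byte 3 (83): sum1=156, sum2=35
Checksum = sum2·256 + sum1 = 35·256 + 156 = 9116 = 0x239C.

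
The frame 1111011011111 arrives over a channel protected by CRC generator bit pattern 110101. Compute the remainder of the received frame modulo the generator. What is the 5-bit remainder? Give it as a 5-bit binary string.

Modulo-2 division of 1111011011111 by 110101:
  pos 0: 111101 XOR 110101 = 001000
  pos 2: 100010 XOR 110101 = 010111
  pos 3: 101111 XOR 110101 = 011010
  pos 4: 110101 XOR 110101 = 000000
Remainder = 00111 (nonzero — an error is detected).

00111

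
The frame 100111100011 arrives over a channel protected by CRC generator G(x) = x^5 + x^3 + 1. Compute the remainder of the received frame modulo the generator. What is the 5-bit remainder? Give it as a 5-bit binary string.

00000

Modulo-2 division of 100111100011 by 101001:
  pos 0: 100111 XOR 101001 = 001110
  pos 2: 111010 XOR 101001 = 010011
  pos 3: 100110 XOR 101001 = 001111
  pos 5: 111101 XOR 101001 = 010100
  pos 6: 101001 XOR 101001 = 000000
Remainder = 00000 (zero — the frame passes the CRC check).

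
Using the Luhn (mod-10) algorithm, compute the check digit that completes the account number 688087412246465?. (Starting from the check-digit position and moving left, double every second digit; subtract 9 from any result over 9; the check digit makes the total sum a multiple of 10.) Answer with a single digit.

Partial digits right→left: 5 6 4 6 4 2 2 1 4 7 8 0 8 8 6
Double every second digit counting from the check-digit position (so the 1st, 3rd, 5th, ... of the partial from the right).
  doubled (with −9 where >9): 1 8 8 4 8 7 7 3 → sum 46
  kept as-is: 6 6 2 1 7 0 8 → sum 30
Total = 46 + 30 = 76.
Check digit = (10 − (76 mod 10)) mod 10 = 4.

4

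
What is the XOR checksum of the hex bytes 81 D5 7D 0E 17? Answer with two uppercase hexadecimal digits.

XOR the bytes together:
  start with 0x81
  0x81 ⊕ 0xD5 = 0x54
  0x54 ⊕ 0x7D = 0x29
  0x29 ⊕ 0x0E = 0x27
  0x27 ⊕ 0x17 = 0x30

30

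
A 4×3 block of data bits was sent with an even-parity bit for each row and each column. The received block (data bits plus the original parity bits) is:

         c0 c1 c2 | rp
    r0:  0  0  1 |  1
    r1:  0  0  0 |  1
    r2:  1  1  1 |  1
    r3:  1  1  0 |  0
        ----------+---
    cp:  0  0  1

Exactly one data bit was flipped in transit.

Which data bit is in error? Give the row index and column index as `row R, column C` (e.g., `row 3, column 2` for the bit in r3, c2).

Recompute each row's even parity and compare to rp:
  r0: data parity 1, sent rp 1 → ok
  r1: data parity 0, sent rp 1 → mismatch
  r2: data parity 1, sent rp 1 → ok
  r3: data parity 0, sent rp 0 → ok
Recompute each column's even parity and compare to cp:
  c0: data parity 0, sent cp 0 → ok
  c1: data parity 0, sent cp 0 → ok
  c2: data parity 0, sent cp 1 → mismatch
Exactly one row (r1) and one column (c2) fail → the flipped bit is at their intersection.

row 1, column 2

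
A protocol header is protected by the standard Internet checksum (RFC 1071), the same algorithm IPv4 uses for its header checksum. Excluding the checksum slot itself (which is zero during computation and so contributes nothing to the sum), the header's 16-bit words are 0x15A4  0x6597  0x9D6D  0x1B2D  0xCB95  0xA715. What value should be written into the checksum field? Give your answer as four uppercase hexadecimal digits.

597E

One's-complement addition (fold any carry out of bit 15 back into bit 0):
  0x15A4 + 0x6597 = 0x07B3B
  0x7B3B + 0x9D6D = 0x118A8 → wrap carry → 0x18A9
  0x18A9 + 0x1B2D = 0x033D6
  0x33D6 + 0xCB95 = 0x0FF6B
  0xFF6B + 0xA715 = 0x1A680 → wrap carry → 0xA681
One's-complement sum = 0xA681.
Checksum = ~0xA681 & 0xFFFF = 0x597E.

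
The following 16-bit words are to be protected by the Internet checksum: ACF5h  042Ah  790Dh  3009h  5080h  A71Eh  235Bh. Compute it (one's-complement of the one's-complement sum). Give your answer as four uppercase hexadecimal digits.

8ACF

One's-complement addition (fold any carry out of bit 15 back into bit 0):
  0xACF5 + 0x042A = 0x0B11F
  0xB11F + 0x790D = 0x12A2C → wrap carry → 0x2A2D
  0x2A2D + 0x3009 = 0x05A36
  0x5A36 + 0x5080 = 0x0AAB6
  0xAAB6 + 0xA71E = 0x151D4 → wrap carry → 0x51D5
  0x51D5 + 0x235B = 0x07530
One's-complement sum = 0x7530.
Checksum = ~0x7530 & 0xFFFF = 0x8ACF.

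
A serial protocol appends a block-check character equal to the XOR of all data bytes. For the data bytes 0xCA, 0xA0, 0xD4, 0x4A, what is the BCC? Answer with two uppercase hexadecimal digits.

F4

XOR the bytes together:
  start with 0xCA
  0xCA ⊕ 0xA0 = 0x6A
  0x6A ⊕ 0xD4 = 0xBE
  0xBE ⊕ 0x4A = 0xF4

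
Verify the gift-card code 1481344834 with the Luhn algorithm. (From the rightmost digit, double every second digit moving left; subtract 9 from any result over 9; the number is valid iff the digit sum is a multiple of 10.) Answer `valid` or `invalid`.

valid

From the right, keep odd positions and double even positions (subtract 9 from any doubled value over 9):
  doubled (positions 2,4,...): 6 8 6 7 2 → sum 29
  kept (positions 1,3,...): 4 8 4 1 4 → sum 21
Total = 50.
50 mod 10 = 0, so the number is valid.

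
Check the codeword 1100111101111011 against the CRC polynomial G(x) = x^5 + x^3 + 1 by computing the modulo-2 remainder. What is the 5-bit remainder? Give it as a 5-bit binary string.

Modulo-2 division of 1100111101111011 by 101001:
  pos 0: 110011 XOR 101001 = 011010
  pos 1: 110101 XOR 101001 = 011100
  pos 2: 111001 XOR 101001 = 010000
  pos 3: 100000 XOR 101001 = 001001
  pos 5: 100111 XOR 101001 = 001110
  pos 7: 111011 XOR 101001 = 010010
  pos 8: 100100 XOR 101001 = 001101
  pos 10: 110111 XOR 101001 = 011110
Remainder = 11110 (nonzero — an error is detected).

11110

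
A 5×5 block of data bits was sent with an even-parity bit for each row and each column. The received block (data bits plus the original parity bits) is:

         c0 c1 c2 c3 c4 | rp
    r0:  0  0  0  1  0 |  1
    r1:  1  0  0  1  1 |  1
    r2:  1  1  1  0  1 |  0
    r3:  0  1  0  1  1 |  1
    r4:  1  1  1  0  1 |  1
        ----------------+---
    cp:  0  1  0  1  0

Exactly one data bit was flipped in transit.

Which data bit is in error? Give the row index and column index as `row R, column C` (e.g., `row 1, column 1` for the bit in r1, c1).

row 4, column 0

Recompute each row's even parity and compare to rp:
  r0: data parity 1, sent rp 1 → ok
  r1: data parity 1, sent rp 1 → ok
  r2: data parity 0, sent rp 0 → ok
  r3: data parity 1, sent rp 1 → ok
  r4: data parity 0, sent rp 1 → mismatch
Recompute each column's even parity and compare to cp:
  c0: data parity 1, sent cp 0 → mismatch
  c1: data parity 1, sent cp 1 → ok
  c2: data parity 0, sent cp 0 → ok
  c3: data parity 1, sent cp 1 → ok
  c4: data parity 0, sent cp 0 → ok
Exactly one row (r4) and one column (c0) fail → the flipped bit is at their intersection.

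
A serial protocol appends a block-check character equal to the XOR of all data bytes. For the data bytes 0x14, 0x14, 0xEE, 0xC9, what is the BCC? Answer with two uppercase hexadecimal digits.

XOR the bytes together:
  start with 0x14
  0x14 ⊕ 0x14 = 0x00
  0x00 ⊕ 0xEE = 0xEE
  0xEE ⊕ 0xC9 = 0x27

27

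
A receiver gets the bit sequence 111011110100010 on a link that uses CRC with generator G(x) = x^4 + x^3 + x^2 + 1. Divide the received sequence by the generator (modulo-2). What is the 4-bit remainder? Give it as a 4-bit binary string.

0010

Modulo-2 division of 111011110100010 by 11101:
  pos 0: 11101 XOR 11101 = 00000
  pos 5: 11101 XOR 11101 = 00000
Remainder = 0010 (nonzero — an error is detected).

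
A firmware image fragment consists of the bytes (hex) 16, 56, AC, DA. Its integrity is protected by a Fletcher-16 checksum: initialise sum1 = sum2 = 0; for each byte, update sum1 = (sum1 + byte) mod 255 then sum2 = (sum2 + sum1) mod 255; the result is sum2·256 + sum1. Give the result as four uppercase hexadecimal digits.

Running sums (mod 255):
  after byte 0 (16): sum1=22, sum2=22
  after byte 1 (56): sum1=108, sum2=130
  after byte 2 (AC): sum1=25, sum2=155
  after byte 3 (DA): sum1=243, sum2=143
Checksum = sum2·256 + sum1 = 143·256 + 243 = 36851 = 0x8FF3.

8FF3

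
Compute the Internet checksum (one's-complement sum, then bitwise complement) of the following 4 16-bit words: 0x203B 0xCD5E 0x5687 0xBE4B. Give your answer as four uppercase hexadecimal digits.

FD92

One's-complement addition (fold any carry out of bit 15 back into bit 0):
  0x203B + 0xCD5E = 0x0ED99
  0xED99 + 0x5687 = 0x14420 → wrap carry → 0x4421
  0x4421 + 0xBE4B = 0x1026C → wrap carry → 0x026D
One's-complement sum = 0x026D.
Checksum = ~0x026D & 0xFFFF = 0xFD92.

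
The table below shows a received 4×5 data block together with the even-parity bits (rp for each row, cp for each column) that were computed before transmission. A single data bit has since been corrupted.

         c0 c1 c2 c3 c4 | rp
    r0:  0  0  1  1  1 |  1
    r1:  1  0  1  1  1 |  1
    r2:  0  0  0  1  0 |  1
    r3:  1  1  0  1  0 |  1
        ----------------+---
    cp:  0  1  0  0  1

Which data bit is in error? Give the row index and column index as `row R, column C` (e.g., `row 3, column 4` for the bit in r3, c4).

Recompute each row's even parity and compare to rp:
  r0: data parity 1, sent rp 1 → ok
  r1: data parity 0, sent rp 1 → mismatch
  r2: data parity 1, sent rp 1 → ok
  r3: data parity 1, sent rp 1 → ok
Recompute each column's even parity and compare to cp:
  c0: data parity 0, sent cp 0 → ok
  c1: data parity 1, sent cp 1 → ok
  c2: data parity 0, sent cp 0 → ok
  c3: data parity 0, sent cp 0 → ok
  c4: data parity 0, sent cp 1 → mismatch
Exactly one row (r1) and one column (c4) fail → the flipped bit is at their intersection.

row 1, column 4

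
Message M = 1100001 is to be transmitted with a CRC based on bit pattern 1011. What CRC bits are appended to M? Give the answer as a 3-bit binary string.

101

Append 3 zeros: 1100001000. Divide by 1011 (XOR where the leading bit is 1):
  pos 0: 1100 XOR 1011 = 0111
  pos 1: 1110 XOR 1011 = 0101
  pos 2: 1010 XOR 1011 = 0001
  pos 5: 1100 XOR 1011 = 0111
  pos 6: 1110 XOR 1011 = 0101
Remainder (last 3 bits) = 101. This is the CRC / FCS.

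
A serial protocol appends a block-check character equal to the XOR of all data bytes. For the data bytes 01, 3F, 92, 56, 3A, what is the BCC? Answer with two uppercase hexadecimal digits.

XOR the bytes together:
  start with 0x01
  0x01 ⊕ 0x3F = 0x3E
  0x3E ⊕ 0x92 = 0xAC
  0xAC ⊕ 0x56 = 0xFA
  0xFA ⊕ 0x3A = 0xC0

C0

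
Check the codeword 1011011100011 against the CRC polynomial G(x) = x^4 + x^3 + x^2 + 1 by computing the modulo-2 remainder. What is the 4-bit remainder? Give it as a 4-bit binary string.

Modulo-2 division of 1011011100011 by 11101:
  pos 0: 10110 XOR 11101 = 01011
  pos 1: 10111 XOR 11101 = 01010
  pos 2: 10101 XOR 11101 = 01000
  pos 3: 10001 XOR 11101 = 01100
  pos 4: 11000 XOR 11101 = 00101
  pos 6: 10100 XOR 11101 = 01001
  pos 7: 10011 XOR 11101 = 01110
  pos 8: 11101 XOR 11101 = 00000
Remainder = 0000 (zero — the frame passes the CRC check).

0000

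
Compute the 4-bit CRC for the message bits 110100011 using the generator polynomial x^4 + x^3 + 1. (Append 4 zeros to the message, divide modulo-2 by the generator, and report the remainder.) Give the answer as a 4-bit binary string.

Append 4 zeros: 1101000110000. Divide by 11001 (XOR where the leading bit is 1):
  pos 0: 11010 XOR 11001 = 00011
  pos 3: 11001 XOR 11001 = 00000
  pos 8: 10000 XOR 11001 = 01001
Remainder (last 4 bits) = 1001. This is the CRC / FCS.

1001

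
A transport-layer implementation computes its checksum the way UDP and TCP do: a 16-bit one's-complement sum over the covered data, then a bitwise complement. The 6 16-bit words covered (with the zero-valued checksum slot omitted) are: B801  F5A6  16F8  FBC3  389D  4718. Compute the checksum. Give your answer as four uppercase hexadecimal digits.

BFE5

One's-complement addition (fold any carry out of bit 15 back into bit 0):
  0xB801 + 0xF5A6 = 0x1ADA7 → wrap carry → 0xADA8
  0xADA8 + 0x16F8 = 0x0C4A0
  0xC4A0 + 0xFBC3 = 0x1C063 → wrap carry → 0xC064
  0xC064 + 0x389D = 0x0F901
  0xF901 + 0x4718 = 0x14019 → wrap carry → 0x401A
One's-complement sum = 0x401A.
Checksum = ~0x401A & 0xFFFF = 0xBFE5.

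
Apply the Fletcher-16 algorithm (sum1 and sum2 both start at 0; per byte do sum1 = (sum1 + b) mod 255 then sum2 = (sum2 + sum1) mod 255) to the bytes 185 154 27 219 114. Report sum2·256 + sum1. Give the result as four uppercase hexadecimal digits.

86BD

Running sums (mod 255):
  after byte 0 (185): sum1=185, sum2=185
  after byte 1 (154): sum1=84, sum2=14
  after byte 2 (27): sum1=111, sum2=125
  after byte 3 (219): sum1=75, sum2=200
  after byte 4 (114): sum1=189, sum2=134
Checksum = sum2·256 + sum1 = 134·256 + 189 = 34493 = 0x86BD.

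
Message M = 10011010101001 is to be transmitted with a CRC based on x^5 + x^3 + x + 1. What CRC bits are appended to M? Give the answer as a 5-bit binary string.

10000

Append 5 zeros: 1001101010100100000. Divide by 101011 (XOR where the leading bit is 1):
  pos 0: 100110 XOR 101011 = 001101
  pos 2: 110110 XOR 101011 = 011101
  pos 3: 111011 XOR 101011 = 010000
  pos 4: 100000 XOR 101011 = 001011
  pos 6: 101110 XOR 101011 = 000101
  pos 9: 101010 XOR 101011 = 000001
Remainder (last 5 bits) = 10000. This is the CRC / FCS.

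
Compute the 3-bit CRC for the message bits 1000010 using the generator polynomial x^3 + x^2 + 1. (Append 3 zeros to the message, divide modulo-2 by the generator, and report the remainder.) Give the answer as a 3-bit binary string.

011

Append 3 zeros: 1000010000. Divide by 1101 (XOR where the leading bit is 1):
  pos 0: 1000 XOR 1101 = 0101
  pos 1: 1010 XOR 1101 = 0111
  pos 2: 1111 XOR 1101 = 0010
  pos 4: 1000 XOR 1101 = 0101
  pos 5: 1010 XOR 1101 = 0111
  pos 6: 1110 XOR 1101 = 0011
Remainder (last 3 bits) = 011. This is the CRC / FCS.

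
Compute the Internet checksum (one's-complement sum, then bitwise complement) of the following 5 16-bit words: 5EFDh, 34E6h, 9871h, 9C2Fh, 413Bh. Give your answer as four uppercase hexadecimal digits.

F63F

One's-complement addition (fold any carry out of bit 15 back into bit 0):
  0x5EFD + 0x34E6 = 0x093E3
  0x93E3 + 0x9871 = 0x12C54 → wrap carry → 0x2C55
  0x2C55 + 0x9C2F = 0x0C884
  0xC884 + 0x413B = 0x109BF → wrap carry → 0x09C0
One's-complement sum = 0x09C0.
Checksum = ~0x09C0 & 0xFFFF = 0xF63F.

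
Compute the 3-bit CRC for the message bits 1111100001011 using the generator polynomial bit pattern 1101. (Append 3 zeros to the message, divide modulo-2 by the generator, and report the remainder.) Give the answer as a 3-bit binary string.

101

Append 3 zeros: 1111100001011000. Divide by 1101 (XOR where the leading bit is 1):
  pos 0: 1111 XOR 1101 = 0010
  pos 2: 1010 XOR 1101 = 0111
  pos 3: 1110 XOR 1101 = 0011
  pos 5: 1100 XOR 1101 = 0001
  pos 8: 1101 XOR 1101 = 0000
  pos 12: 1000 XOR 1101 = 0101
Remainder (last 3 bits) = 101. This is the CRC / FCS.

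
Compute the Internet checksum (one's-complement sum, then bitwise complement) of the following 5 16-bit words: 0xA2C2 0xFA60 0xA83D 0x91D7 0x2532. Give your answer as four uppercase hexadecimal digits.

0395

One's-complement addition (fold any carry out of bit 15 back into bit 0):
  0xA2C2 + 0xFA60 = 0x19D22 → wrap carry → 0x9D23
  0x9D23 + 0xA83D = 0x14560 → wrap carry → 0x4561
  0x4561 + 0x91D7 = 0x0D738
  0xD738 + 0x2532 = 0x0FC6A
One's-complement sum = 0xFC6A.
Checksum = ~0xFC6A & 0xFFFF = 0x0395.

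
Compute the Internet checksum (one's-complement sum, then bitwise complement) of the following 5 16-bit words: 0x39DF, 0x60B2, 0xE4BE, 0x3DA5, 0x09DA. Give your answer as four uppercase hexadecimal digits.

3930

One's-complement addition (fold any carry out of bit 15 back into bit 0):
  0x39DF + 0x60B2 = 0x09A91
  0x9A91 + 0xE4BE = 0x17F4F → wrap carry → 0x7F50
  0x7F50 + 0x3DA5 = 0x0BCF5
  0xBCF5 + 0x09DA = 0x0C6CF
One's-complement sum = 0xC6CF.
Checksum = ~0xC6CF & 0xFFFF = 0x3930.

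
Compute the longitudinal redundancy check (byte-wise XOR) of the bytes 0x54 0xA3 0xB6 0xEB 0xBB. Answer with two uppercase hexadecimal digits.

XOR the bytes together:
  start with 0x54
  0x54 ⊕ 0xA3 = 0xF7
  0xF7 ⊕ 0xB6 = 0x41
  0x41 ⊕ 0xEB = 0xAA
  0xAA ⊕ 0xBB = 0x11

11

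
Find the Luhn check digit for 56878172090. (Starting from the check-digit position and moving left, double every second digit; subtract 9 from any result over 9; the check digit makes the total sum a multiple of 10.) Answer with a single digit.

Partial digits right→left: 0 9 0 2 7 1 8 7 8 6 5
Double every second digit counting from the check-digit position (so the 1st, 3rd, 5th, ... of the partial from the right).
  doubled (with −9 where >9): 0 0 5 7 7 1 → sum 20
  kept as-is: 9 2 1 7 6 → sum 25
Total = 20 + 25 = 45.
Check digit = (10 − (45 mod 10)) mod 10 = 5.

5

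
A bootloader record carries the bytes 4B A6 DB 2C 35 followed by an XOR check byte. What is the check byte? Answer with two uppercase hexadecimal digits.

2F

XOR the bytes together:
  start with 0x4B
  0x4B ⊕ 0xA6 = 0xED
  0xED ⊕ 0xDB = 0x36
  0x36 ⊕ 0x2C = 0x1A
  0x1A ⊕ 0x35 = 0x2F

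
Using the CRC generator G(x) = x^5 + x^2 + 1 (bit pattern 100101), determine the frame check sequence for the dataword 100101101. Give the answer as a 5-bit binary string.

10001

Append 5 zeros: 10010110100000. Divide by 100101 (XOR where the leading bit is 1):
  pos 0: 100101 XOR 100101 = 000000
  pos 6: 101000 XOR 100101 = 001101
  pos 8: 110100 XOR 100101 = 010001
Remainder (last 5 bits) = 10001. This is the CRC / FCS.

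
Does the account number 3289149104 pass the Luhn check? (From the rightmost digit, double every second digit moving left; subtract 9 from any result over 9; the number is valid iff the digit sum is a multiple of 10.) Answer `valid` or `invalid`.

invalid

From the right, keep odd positions and double even positions (subtract 9 from any doubled value over 9):
  doubled (positions 2,4,...): 0 9 2 7 6 → sum 24
  kept (positions 1,3,...): 4 1 4 9 2 → sum 20
Total = 44.
44 mod 10 = 4, so the number is invalid.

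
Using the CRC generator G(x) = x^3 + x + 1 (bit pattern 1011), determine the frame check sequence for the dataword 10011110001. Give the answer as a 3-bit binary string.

Append 3 zeros: 10011110001000. Divide by 1011 (XOR where the leading bit is 1):
  pos 0: 1001 XOR 1011 = 0010
  pos 2: 1011 XOR 1011 = 0000
  pos 6: 1000 XOR 1011 = 0011
  pos 8: 1110 XOR 1011 = 0101
  pos 9: 1010 XOR 1011 = 0001
Remainder (last 3 bits) = 010. This is the CRC / FCS.

010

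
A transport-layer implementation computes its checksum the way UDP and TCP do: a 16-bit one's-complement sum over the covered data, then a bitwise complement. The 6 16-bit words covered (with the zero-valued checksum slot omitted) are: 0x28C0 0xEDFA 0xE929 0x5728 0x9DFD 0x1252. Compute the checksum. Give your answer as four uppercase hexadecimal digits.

F8A2

One's-complement addition (fold any carry out of bit 15 back into bit 0):
  0x28C0 + 0xEDFA = 0x116BA → wrap carry → 0x16BB
  0x16BB + 0xE929 = 0x0FFE4
  0xFFE4 + 0x5728 = 0x1570C → wrap carry → 0x570D
  0x570D + 0x9DFD = 0x0F50A
  0xF50A + 0x1252 = 0x1075C → wrap carry → 0x075D
One's-complement sum = 0x075D.
Checksum = ~0x075D & 0xFFFF = 0xF8A2.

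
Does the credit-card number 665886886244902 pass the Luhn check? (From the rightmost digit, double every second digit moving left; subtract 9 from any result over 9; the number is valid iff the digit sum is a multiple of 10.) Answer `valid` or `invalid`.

valid

From the right, keep odd positions and double even positions (subtract 9 from any doubled value over 9):
  doubled (positions 2,4,...): 0 8 4 7 3 7 3 → sum 32
  kept (positions 1,3,...): 2 9 4 6 8 8 5 6 → sum 48
Total = 80.
80 mod 10 = 0, so the number is valid.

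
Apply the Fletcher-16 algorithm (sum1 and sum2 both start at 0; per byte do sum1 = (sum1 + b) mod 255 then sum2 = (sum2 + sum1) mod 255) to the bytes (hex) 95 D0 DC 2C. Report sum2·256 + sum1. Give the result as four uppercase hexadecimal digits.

AE6F

Running sums (mod 255):
  after byte 0 (95): sum1=149, sum2=149
  after byte 1 (D0): sum1=102, sum2=251
  after byte 2 (DC): sum1=67, sum2=63
  after byte 3 (2C): sum1=111, sum2=174
Checksum = sum2·256 + sum1 = 174·256 + 111 = 44655 = 0xAE6F.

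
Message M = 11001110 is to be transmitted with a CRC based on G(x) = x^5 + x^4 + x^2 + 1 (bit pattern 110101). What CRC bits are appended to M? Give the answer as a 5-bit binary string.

10000

Append 5 zeros: 1100111000000. Divide by 110101 (XOR where the leading bit is 1):
  pos 0: 110011 XOR 110101 = 000110
  pos 3: 110100 XOR 110101 = 000001
Remainder (last 5 bits) = 10000. This is the CRC / FCS.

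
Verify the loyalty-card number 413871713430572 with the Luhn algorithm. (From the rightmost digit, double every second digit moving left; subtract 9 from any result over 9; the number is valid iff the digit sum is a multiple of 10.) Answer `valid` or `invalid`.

From the right, keep odd positions and double even positions (subtract 9 from any doubled value over 9):
  doubled (positions 2,4,...): 5 0 8 2 2 7 2 → sum 26
  kept (positions 1,3,...): 2 5 3 3 7 7 3 4 → sum 34
Total = 60.
60 mod 10 = 0, so the number is valid.

valid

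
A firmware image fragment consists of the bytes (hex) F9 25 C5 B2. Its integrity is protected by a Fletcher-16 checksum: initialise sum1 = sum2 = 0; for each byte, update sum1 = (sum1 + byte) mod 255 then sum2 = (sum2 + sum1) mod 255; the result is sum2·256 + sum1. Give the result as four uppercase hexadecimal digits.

Running sums (mod 255):
  after byte 0 (F9): sum1=249, sum2=249
  after byte 1 (25): sum1=31, sum2=25
  after byte 2 (C5): sum1=228, sum2=253
  after byte 3 (B2): sum1=151, sum2=149
Checksum = sum2·256 + sum1 = 149·256 + 151 = 38295 = 0x9597.

9597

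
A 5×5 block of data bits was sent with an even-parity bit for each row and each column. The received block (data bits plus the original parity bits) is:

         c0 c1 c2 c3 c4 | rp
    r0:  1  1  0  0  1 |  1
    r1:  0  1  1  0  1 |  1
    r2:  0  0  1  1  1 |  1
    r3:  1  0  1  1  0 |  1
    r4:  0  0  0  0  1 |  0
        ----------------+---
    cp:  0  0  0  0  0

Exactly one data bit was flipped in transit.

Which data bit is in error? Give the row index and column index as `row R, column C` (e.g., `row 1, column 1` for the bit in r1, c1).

row 4, column 2

Recompute each row's even parity and compare to rp:
  r0: data parity 1, sent rp 1 → ok
  r1: data parity 1, sent rp 1 → ok
  r2: data parity 1, sent rp 1 → ok
  r3: data parity 1, sent rp 1 → ok
  r4: data parity 1, sent rp 0 → mismatch
Recompute each column's even parity and compare to cp:
  c0: data parity 0, sent cp 0 → ok
  c1: data parity 0, sent cp 0 → ok
  c2: data parity 1, sent cp 0 → mismatch
  c3: data parity 0, sent cp 0 → ok
  c4: data parity 0, sent cp 0 → ok
Exactly one row (r4) and one column (c2) fail → the flipped bit is at their intersection.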